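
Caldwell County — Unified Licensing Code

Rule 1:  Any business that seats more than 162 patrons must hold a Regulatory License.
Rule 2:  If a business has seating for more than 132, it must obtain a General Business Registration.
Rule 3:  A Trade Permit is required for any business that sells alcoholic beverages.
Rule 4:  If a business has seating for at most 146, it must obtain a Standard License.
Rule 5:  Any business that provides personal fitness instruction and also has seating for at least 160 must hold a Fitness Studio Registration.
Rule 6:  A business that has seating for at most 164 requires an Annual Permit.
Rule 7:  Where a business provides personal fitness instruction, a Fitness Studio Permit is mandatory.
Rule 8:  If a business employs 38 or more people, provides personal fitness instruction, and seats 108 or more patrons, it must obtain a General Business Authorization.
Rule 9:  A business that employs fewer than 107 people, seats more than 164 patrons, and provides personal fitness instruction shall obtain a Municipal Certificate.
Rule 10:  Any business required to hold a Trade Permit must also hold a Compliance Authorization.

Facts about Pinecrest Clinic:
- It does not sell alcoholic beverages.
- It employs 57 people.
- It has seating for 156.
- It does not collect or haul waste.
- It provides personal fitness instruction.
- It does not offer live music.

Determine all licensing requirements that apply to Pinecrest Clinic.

Rule 1: seating 156 ≤ 162 → Regulatory License not required.
Rule 2: seating 156 > 132 → General Business Registration required.
Rule 3: does not sell alcoholic beverages → Trade Permit not required.
Rule 4: seating 156 > 146 → Standard License not required.
Rule 5: provides personal fitness instruction; seating 156 < 160 → Fitness Studio Registration not required.
Rule 6: seating 156 ≤ 164 → Annual Permit required.
Rule 7: provides personal fitness instruction → Fitness Studio Permit required.
Rule 8: employees 57 ≥ 38; provides personal fitness instruction; seating 156 ≥ 108 → General Business Authorization required.
Rule 9: employees 57 < 107; seating 156 ≤ 164; provides personal fitness instruction → Municipal Certificate not required.
Rule 10: Trade Permit is not required → no effect.

Annual Permit, Fitness Studio Permit, General Business Authorization, General Business Registration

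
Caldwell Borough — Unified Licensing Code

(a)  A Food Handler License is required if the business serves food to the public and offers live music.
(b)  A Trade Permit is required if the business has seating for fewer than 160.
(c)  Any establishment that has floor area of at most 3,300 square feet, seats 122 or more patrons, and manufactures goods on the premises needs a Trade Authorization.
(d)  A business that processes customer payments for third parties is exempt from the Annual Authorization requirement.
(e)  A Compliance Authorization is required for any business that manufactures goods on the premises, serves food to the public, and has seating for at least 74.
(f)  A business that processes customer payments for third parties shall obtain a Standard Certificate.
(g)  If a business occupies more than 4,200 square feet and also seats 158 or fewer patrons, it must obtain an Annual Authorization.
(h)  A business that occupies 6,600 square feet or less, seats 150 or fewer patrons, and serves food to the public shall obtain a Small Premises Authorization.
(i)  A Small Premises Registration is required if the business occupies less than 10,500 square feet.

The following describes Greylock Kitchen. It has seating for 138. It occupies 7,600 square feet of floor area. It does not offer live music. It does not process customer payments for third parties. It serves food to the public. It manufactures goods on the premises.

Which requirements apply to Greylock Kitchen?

(a) serves food to the public; does not offer live music → Food Handler License not required.
(b) seating 138 < 160 → Trade Permit required.
(c) floor area 7,600 square feet > 3,300 square feet; seating 138 ≥ 122; manufactures goods on the premises → Trade Authorization not required.
(d) does not process customer payments for third parties → Annual Authorization exemption does not apply.
(e) manufactures goods on the premises; serves food to the public; seating 138 ≥ 74 → Compliance Authorization required.
(f) does not process customer payments for third parties → Standard Certificate not required.
(g) floor area 7,600 square feet > 4,200 square feet; seating 138 ≤ 158 → Annual Authorization required.
(h) floor area 7,600 square feet > 6,600 square feet; seating 138 ≤ 150; serves food to the public → Small Premises Authorization not required.
(i) floor area 7,600 square feet < 10,500 square feet → Small Premises Registration required.

Annual Authorization, Compliance Authorization, Small Premises Registration, Trade Permit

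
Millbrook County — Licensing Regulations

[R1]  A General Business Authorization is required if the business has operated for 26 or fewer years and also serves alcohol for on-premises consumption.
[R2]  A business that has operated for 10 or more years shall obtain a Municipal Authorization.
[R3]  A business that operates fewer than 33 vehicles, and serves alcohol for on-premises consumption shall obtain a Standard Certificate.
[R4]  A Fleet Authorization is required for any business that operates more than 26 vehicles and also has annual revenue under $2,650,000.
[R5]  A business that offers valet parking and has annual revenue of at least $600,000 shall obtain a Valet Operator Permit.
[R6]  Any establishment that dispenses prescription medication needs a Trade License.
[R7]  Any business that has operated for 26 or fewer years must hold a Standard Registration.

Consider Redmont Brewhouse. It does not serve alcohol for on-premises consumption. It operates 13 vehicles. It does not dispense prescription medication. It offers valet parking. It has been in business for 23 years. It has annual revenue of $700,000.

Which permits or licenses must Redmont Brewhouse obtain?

[R1] years in business 23 ≤ 26; does not serve alcohol for on-premises consumption → General Business Authorization not required.
[R2] years in business 23 ≥ 10 → Municipal Authorization required.
[R3] vehicles 13 < 33; does not serve alcohol for on-premises consumption → Standard Certificate not required.
[R4] vehicles 13 ≤ 26; revenue $700,000 < $2,650,000 → Fleet Authorization not required.
[R5] offers valet parking; revenue $700,000 ≥ $600,000 → Valet Operator Permit required.
[R6] does not dispense prescription medication → Trade License not required.
[R7] years in business 23 ≤ 26 → Standard Registration required.

Municipal Authorization, Standard Registration, Valet Operator Permit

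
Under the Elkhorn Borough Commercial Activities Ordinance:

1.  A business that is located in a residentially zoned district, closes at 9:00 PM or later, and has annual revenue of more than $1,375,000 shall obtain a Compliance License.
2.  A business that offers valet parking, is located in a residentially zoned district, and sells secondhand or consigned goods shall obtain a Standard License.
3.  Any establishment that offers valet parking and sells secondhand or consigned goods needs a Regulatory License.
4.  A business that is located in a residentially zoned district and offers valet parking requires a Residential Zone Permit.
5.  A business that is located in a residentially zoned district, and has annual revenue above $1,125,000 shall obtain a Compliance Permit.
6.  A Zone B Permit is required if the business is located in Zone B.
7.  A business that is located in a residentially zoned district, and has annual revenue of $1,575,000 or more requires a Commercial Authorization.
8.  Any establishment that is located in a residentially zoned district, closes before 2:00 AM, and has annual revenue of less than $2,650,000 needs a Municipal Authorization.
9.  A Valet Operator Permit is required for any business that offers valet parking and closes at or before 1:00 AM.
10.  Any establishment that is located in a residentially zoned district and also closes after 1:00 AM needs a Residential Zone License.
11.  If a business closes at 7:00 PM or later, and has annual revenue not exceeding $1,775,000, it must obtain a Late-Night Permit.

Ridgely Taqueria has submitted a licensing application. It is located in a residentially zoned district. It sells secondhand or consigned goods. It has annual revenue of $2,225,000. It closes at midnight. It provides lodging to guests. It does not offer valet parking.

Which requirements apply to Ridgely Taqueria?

1. is located in a residentially zoned district; closes midnight, after 9:00 PM; revenue $2,225,000 > $1,375,000 → Compliance License required.
2. does not offer valet parking; is located in a residentially zoned district; sells secondhand or consigned goods → Standard License not required.
3. does not offer valet parking; sells secondhand or consigned goods → Regulatory License not required.
4. is located in a residentially zoned district; does not offer valet parking → Residential Zone Permit not required.
5. is located in a residentially zoned district; revenue $2,225,000 > $1,125,000 → Compliance Permit required.
6. is located in a residentially zoned district (not: is located in Zone B) → Zone B Permit not required.
7. is located in a residentially zoned district; revenue $2,225,000 ≥ $1,575,000 → Commercial Authorization required.
8. is located in a residentially zoned district; closes midnight, at/before 2:00 AM; revenue $2,225,000 < $2,650,000 → Municipal Authorization required.
9. does not offer valet parking; closes midnight, at/before 1:00 AM → Valet Operator Permit not required.
10. is located in a residentially zoned district; closes midnight, at/before 1:00 AM → Residential Zone License not required.
11. closes midnight, after 7:00 PM; revenue $2,225,000 > $1,775,000 → Late-Night Permit not required.

Commercial Authorization, Compliance License, Compliance Permit, Municipal Authorization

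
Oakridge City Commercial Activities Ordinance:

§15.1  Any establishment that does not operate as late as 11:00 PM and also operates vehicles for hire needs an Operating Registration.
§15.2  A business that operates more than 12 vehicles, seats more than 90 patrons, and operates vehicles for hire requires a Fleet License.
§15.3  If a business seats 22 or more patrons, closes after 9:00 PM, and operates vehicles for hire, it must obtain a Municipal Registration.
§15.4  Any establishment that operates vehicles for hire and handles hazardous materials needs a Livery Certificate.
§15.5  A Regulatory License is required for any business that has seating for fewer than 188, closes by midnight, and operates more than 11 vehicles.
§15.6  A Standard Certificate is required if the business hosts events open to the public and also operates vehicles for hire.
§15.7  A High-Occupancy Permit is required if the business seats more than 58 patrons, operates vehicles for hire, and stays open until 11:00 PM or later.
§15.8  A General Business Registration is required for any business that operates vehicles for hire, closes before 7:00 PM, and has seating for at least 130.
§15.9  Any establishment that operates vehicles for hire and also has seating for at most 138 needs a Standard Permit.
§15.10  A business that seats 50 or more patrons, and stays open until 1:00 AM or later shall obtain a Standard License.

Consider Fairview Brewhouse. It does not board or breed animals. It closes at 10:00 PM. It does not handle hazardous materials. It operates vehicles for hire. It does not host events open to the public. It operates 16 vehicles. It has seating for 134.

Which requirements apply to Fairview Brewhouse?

Fleet License, Municipal Registration, Operating Registration, Regulatory License, Standard Permit

§15.1 closes 10:00 PM, at/before 11:00 PM; operates vehicles for hire → Operating Registration required.
§15.2 vehicles 16 > 12; seating 134 > 90; operates vehicles for hire → Fleet License required.
§15.3 seating 134 ≥ 22; closes 10:00 PM, after 9:00 PM; operates vehicles for hire → Municipal Registration required.
§15.4 operates vehicles for hire; does not handle hazardous materials → Livery Certificate not required.
§15.5 seating 134 < 188; closes 10:00 PM, at/before midnight; vehicles 16 > 11 → Regulatory License required.
§15.6 does not host events open to the public; operates vehicles for hire → Standard Certificate not required.
§15.7 seating 134 > 58; operates vehicles for hire; closes 10:00 PM, at/before 11:00 PM → High-Occupancy Permit not required.
§15.8 operates vehicles for hire; closes 10:00 PM, after 7:00 PM; seating 134 ≥ 130 → General Business Registration not required.
§15.9 operates vehicles for hire; seating 134 ≤ 138 → Standard Permit required.
§15.10 seating 134 ≥ 50; closes 10:00 PM, at/before 1:00 AM → Standard License not required.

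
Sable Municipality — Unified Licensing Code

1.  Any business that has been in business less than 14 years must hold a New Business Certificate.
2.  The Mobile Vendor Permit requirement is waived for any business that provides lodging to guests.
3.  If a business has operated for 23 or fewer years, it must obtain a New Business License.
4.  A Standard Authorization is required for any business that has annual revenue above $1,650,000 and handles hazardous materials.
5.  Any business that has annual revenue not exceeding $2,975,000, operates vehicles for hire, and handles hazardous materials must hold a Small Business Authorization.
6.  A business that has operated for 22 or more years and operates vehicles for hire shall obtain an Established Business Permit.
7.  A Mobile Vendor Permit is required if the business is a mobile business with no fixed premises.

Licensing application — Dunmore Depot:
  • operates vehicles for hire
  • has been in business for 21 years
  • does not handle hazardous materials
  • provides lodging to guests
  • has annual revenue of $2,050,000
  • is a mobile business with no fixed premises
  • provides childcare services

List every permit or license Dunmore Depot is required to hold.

New Business License

1. years in business 21 ≥ 14 → New Business Certificate not required.
2. provides lodging to guests → exempt from Mobile Vendor Permit.
3. years in business 21 ≤ 23 → New Business License required.
4. revenue $2,050,000 > $1,650,000; does not handle hazardous materials → Standard Authorization not required.
5. revenue $2,050,000 ≤ $2,975,000; operates vehicles for hire; does not handle hazardous materials → Small Business Authorization not required.
6. years in business 21 < 22; operates vehicles for hire → Established Business Permit not required.
7. is a mobile business with no fixed premises → Mobile Vendor Permit required.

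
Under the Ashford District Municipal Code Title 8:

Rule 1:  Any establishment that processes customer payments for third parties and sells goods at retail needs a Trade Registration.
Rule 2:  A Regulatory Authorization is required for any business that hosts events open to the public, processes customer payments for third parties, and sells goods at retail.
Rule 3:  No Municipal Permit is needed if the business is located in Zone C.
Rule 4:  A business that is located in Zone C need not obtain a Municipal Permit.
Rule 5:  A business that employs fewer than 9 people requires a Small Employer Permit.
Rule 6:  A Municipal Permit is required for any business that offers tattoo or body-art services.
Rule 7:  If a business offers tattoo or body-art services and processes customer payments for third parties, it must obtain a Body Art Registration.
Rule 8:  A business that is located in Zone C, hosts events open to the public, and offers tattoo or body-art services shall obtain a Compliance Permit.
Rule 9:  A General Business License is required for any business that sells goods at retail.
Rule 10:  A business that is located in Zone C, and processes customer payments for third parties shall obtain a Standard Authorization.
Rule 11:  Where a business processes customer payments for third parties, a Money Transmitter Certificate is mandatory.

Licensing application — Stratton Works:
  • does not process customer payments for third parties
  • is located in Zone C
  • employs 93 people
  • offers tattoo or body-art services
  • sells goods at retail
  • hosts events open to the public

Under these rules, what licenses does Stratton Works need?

Rule 1: does not process customer payments for third parties; sells goods at retail → Trade Registration not required.
Rule 2: hosts events open to the public; does not process customer payments for third parties; sells goods at retail → Regulatory Authorization not required.
Rule 3: is located in Zone C → exempt from Municipal Permit.
Rule 4: is located in Zone C → exempt from Municipal Permit.
Rule 5: employees 93 ≥ 9 → Small Employer Permit not required.
Rule 6: offers tattoo or body-art services → Municipal Permit required.
Rule 7: offers tattoo or body-art services; does not process customer payments for third parties → Body Art Registration not required.
Rule 8: is located in Zone C; hosts events open to the public; offers tattoo or body-art services → Compliance Permit required.
Rule 9: sells goods at retail → General Business License required.
Rule 10: is located in Zone C; does not process customer payments for third parties → Standard Authorization not required.
Rule 11: does not process customer payments for third parties → Money Transmitter Certificate not required.

Compliance Permit, General Business License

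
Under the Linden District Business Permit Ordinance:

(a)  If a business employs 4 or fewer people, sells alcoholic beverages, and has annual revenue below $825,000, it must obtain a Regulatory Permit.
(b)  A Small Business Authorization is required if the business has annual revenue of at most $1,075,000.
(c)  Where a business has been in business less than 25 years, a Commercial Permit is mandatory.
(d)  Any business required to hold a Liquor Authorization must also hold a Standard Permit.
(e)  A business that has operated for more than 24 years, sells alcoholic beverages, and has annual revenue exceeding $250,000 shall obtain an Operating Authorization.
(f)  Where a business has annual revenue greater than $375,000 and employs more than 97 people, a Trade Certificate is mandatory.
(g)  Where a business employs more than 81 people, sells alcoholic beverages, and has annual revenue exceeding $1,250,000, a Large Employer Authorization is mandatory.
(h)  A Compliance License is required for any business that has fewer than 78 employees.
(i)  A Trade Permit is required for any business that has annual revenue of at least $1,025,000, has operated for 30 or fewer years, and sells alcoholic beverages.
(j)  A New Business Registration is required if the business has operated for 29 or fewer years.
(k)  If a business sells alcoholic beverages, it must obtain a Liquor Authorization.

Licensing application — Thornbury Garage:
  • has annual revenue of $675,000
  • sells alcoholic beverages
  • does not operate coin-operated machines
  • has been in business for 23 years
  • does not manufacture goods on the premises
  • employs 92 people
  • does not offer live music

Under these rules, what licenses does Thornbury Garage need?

Commercial Permit, Liquor Authorization, New Business Registration, Small Business Authorization, Standard Permit

(a) employees 92 > 4; sells alcoholic beverages; revenue $675,000 < $825,000 → Regulatory Permit not required.
(b) revenue $675,000 ≤ $1,075,000 → Small Business Authorization required.
(c) years in business 23 < 25 → Commercial Permit required.
(d) Liquor Authorization is required → Standard Permit also required.
(e) years in business 23 ≤ 24; sells alcoholic beverages; revenue $675,000 > $250,000 → Operating Authorization not required.
(f) revenue $675,000 > $375,000; employees 92 ≤ 97 → Trade Certificate not required.
(g) employees 92 > 81; sells alcoholic beverages; revenue $675,000 ≤ $1,250,000 → Large Employer Authorization not required.
(h) employees 92 ≥ 78 → Compliance License not required.
(i) revenue $675,000 < $1,025,000; years in business 23 ≤ 30; sells alcoholic beverages → Trade Permit not required.
(j) years in business 23 ≤ 29 → New Business Registration required.
(k) sells alcoholic beverages → Liquor Authorization required.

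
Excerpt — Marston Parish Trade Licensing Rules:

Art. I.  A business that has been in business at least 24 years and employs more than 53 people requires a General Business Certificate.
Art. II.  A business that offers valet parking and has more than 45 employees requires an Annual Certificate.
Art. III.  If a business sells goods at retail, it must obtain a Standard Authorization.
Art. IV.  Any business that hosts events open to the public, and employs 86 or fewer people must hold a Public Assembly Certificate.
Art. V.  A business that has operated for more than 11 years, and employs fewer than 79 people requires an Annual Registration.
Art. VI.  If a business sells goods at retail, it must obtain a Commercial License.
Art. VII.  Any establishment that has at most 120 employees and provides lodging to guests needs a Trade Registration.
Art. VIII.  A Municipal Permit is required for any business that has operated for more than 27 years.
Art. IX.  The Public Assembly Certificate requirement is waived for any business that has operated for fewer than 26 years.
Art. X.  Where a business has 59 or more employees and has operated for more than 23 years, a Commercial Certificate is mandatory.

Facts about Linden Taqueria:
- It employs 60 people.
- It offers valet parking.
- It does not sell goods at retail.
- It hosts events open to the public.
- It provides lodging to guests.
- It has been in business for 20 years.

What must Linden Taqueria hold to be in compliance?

Annual Certificate, Annual Registration, Trade Registration

Art. I. years in business 20 < 24; employees 60 > 53 → General Business Certificate not required.
Art. II. offers valet parking; employees 60 > 45 → Annual Certificate required.
Art. III. does not sell goods at retail → Standard Authorization not required.
Art. IV. hosts events open to the public; employees 60 ≤ 86 → Public Assembly Certificate required.
Art. V. years in business 20 > 11; employees 60 < 79 → Annual Registration required.
Art. VI. does not sell goods at retail → Commercial License not required.
Art. VII. employees 60 ≤ 120; provides lodging to guests → Trade Registration required.
Art. VIII. years in business 20 ≤ 27 → Municipal Permit not required.
Art. IX. years in business 20 < 26 → exempt from Public Assembly Certificate.
Art. X. employees 60 ≥ 59; years in business 20 ≤ 23 → Commercial Certificate not required.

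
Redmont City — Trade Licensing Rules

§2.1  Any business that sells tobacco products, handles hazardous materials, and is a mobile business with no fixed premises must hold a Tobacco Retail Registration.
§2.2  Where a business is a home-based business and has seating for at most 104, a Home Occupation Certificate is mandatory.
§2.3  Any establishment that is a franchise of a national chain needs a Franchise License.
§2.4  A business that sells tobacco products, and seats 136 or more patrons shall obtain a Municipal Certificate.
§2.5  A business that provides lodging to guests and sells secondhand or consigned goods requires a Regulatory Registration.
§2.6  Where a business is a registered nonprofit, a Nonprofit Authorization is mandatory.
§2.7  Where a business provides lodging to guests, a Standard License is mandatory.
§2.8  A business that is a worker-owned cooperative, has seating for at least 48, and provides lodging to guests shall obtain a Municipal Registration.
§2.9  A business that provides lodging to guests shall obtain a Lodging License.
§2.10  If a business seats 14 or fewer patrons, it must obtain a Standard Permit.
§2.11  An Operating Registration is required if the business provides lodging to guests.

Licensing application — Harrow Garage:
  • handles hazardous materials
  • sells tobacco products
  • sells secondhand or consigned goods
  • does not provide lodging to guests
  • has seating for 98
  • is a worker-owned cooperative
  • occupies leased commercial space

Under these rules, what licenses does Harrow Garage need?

§2.1 sells tobacco products; handles hazardous materials; occupies leased commercial space (not: is a mobile business with no fixed premises) → Tobacco Retail Registration not required.
§2.2 occupies leased commercial space (not: is a home-based business); seating 98 ≤ 104 → Home Occupation Certificate not required.
§2.3 is a worker-owned cooperative (not: is a franchise of a national chain) → Franchise License not required.
§2.4 sells tobacco products; seating 98 < 136 → Municipal Certificate not required.
§2.5 does not provide lodging to guests; sells secondhand or consigned goods → Regulatory Registration not required.
§2.6 is a worker-owned cooperative (not: is a registered nonprofit) → Nonprofit Authorization not required.
§2.7 does not provide lodging to guests → Standard License not required.
§2.8 is a worker-owned cooperative; seating 98 ≥ 48; does not provide lodging to guests → Municipal Registration not required.
§2.9 does not provide lodging to guests → Lodging License not required.
§2.10 seating 98 > 14 → Standard Permit not required.
§2.11 does not provide lodging to guests → Operating Registration not required.

None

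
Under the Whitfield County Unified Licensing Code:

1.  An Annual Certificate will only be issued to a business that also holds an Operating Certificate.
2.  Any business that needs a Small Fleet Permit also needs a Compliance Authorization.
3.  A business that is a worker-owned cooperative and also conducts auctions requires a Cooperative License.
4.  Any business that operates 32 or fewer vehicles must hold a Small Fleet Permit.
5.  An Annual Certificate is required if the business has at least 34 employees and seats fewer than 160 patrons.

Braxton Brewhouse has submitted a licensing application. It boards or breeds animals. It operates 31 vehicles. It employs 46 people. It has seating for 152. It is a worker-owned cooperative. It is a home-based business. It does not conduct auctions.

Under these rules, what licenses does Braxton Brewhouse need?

Annual Certificate, Compliance Authorization, Operating Certificate, Small Fleet Permit

1. Annual Certificate is required → Operating Certificate also required.
2. Small Fleet Permit is required → Compliance Authorization also required.
3. is a worker-owned cooperative; does not conduct auctions → Cooperative License not required.
4. vehicles 31 ≤ 32 → Small Fleet Permit required.
5. employees 46 ≥ 34; seating 152 < 160 → Annual Certificate required.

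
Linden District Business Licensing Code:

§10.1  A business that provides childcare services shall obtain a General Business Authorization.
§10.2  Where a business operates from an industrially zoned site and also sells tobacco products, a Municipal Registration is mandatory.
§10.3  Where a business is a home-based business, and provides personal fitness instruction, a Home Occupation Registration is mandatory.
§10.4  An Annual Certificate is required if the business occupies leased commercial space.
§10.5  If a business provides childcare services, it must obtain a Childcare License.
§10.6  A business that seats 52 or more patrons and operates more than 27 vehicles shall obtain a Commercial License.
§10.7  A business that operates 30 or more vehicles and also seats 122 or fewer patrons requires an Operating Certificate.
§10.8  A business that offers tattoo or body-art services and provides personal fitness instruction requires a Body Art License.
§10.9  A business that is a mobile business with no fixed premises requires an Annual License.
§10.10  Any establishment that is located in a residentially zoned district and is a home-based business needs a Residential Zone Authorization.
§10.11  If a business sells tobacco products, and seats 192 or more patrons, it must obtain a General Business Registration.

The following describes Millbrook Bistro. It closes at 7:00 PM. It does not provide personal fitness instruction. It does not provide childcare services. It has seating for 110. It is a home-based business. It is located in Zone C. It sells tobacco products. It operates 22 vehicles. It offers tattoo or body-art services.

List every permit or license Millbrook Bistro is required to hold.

None

§10.1 does not provide childcare services → General Business Authorization not required.
§10.2 is a home-based business (not: operates from an industrially zoned site); sells tobacco products → Municipal Registration not required.
§10.3 is a home-based business; does not provide personal fitness instruction → Home Occupation Registration not required.
§10.4 is a home-based business (not: occupies leased commercial space) → Annual Certificate not required.
§10.5 does not provide childcare services → Childcare License not required.
§10.6 seating 110 ≥ 52; vehicles 22 ≤ 27 → Commercial License not required.
§10.7 vehicles 22 < 30; seating 110 ≤ 122 → Operating Certificate not required.
§10.8 offers tattoo or body-art services; does not provide personal fitness instruction → Body Art License not required.
§10.9 is a home-based business (not: is a mobile business with no fixed premises) → Annual License not required.
§10.10 is located in Zone C (not: is located in a residentially zoned district); is a home-based business → Residential Zone Authorization not required.
§10.11 sells tobacco products; seating 110 < 192 → General Business Registration not required.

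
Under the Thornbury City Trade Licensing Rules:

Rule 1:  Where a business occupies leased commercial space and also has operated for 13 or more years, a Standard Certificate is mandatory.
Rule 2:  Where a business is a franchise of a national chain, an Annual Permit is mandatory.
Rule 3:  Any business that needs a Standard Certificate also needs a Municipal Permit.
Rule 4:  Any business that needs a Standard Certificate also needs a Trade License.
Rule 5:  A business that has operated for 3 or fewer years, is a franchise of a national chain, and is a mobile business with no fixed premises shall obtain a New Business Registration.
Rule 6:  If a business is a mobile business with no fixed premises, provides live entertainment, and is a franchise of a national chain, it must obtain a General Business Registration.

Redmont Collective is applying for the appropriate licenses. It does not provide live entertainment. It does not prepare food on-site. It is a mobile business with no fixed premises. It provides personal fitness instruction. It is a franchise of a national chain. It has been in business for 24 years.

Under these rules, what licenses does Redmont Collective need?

Rule 1: is a mobile business with no fixed premises (not: occupies leased commercial space); years in business 24 ≥ 13 → Standard Certificate not required.
Rule 2: is a franchise of a national chain → Annual Permit required.
Rule 3: Standard Certificate is not required → no effect.
Rule 4: Standard Certificate is not required → no effect.
Rule 5: years in business 24 > 3; is a franchise of a national chain; is a mobile business with no fixed premises → New Business Registration not required.
Rule 6: is a mobile business with no fixed premises; does not provide live entertainment; is a franchise of a national chain → General Business Registration not required.

Annual Permit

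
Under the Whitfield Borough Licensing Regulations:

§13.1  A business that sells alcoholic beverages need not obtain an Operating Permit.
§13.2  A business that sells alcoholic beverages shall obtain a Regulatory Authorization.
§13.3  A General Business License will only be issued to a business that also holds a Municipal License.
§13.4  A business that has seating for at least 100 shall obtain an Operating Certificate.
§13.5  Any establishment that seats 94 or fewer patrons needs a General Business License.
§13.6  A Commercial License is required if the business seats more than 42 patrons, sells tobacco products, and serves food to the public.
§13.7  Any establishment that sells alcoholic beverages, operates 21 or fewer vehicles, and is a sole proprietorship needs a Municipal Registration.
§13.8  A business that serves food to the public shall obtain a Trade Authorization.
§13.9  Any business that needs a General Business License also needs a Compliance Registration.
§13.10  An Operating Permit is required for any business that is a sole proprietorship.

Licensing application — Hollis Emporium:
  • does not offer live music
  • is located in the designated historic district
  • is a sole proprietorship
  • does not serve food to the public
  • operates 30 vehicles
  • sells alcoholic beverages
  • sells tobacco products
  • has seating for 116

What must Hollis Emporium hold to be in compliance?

§13.1 sells alcoholic beverages → exempt from Operating Permit.
§13.2 sells alcoholic beverages → Regulatory Authorization required.
§13.3 General Business License is not required → no effect.
§13.4 seating 116 ≥ 100 → Operating Certificate required.
§13.5 seating 116 > 94 → General Business License not required.
§13.6 seating 116 > 42; sells tobacco products; does not serve food to the public → Commercial License not required.
§13.7 sells alcoholic beverages; vehicles 30 > 21; is a sole proprietorship → Municipal Registration not required.
§13.8 does not serve food to the public → Trade Authorization not required.
§13.9 General Business License is not required → no effect.
§13.10 is a sole proprietorship → Operating Permit required.

Operating Certificate, Regulatory Authorization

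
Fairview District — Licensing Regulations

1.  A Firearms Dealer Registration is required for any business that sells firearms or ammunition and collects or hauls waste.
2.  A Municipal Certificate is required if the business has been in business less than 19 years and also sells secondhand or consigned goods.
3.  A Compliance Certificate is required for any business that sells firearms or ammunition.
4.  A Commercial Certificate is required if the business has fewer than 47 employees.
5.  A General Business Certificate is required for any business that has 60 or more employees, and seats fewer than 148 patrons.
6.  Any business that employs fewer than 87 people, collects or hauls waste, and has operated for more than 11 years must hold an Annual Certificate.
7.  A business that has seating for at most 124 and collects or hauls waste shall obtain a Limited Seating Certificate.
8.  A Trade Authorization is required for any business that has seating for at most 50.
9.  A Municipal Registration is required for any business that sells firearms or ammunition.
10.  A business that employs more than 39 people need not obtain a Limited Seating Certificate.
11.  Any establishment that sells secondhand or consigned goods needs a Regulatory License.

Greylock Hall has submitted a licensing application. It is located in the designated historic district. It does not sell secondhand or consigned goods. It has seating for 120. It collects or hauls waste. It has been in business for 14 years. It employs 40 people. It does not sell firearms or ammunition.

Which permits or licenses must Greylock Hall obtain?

Annual Certificate, Commercial Certificate

1. does not sell firearms or ammunition; collects or hauls waste → Firearms Dealer Registration not required.
2. years in business 14 < 19; does not sell secondhand or consigned goods → Municipal Certificate not required.
3. does not sell firearms or ammunition → Compliance Certificate not required.
4. employees 40 < 47 → Commercial Certificate required.
5. employees 40 < 60; seating 120 < 148 → General Business Certificate not required.
6. employees 40 < 87; collects or hauls waste; years in business 14 > 11 → Annual Certificate required.
7. seating 120 ≤ 124; collects or hauls waste → Limited Seating Certificate required.
8. seating 120 > 50 → Trade Authorization not required.
9. does not sell firearms or ammunition → Municipal Registration not required.
10. employees 40 > 39 → exempt from Limited Seating Certificate.
11. does not sell secondhand or consigned goods → Regulatory License not required.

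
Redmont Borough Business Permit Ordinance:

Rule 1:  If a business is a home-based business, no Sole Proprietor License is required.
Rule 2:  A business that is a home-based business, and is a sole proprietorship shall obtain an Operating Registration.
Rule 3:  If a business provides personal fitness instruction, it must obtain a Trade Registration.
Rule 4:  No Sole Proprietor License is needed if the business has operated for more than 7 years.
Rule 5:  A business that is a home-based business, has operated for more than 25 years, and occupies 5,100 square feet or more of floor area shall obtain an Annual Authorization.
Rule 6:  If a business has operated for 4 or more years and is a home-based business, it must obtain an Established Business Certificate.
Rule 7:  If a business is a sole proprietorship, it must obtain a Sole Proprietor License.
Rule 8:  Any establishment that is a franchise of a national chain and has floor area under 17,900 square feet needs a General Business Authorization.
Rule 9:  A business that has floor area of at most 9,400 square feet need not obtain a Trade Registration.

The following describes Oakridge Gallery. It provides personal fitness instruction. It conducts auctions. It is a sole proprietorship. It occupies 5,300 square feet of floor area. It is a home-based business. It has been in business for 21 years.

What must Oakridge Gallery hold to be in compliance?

Rule 1: is a home-based business → exempt from Sole Proprietor License.
Rule 2: is a home-based business; is a sole proprietorship → Operating Registration required.
Rule 3: provides personal fitness instruction → Trade Registration required.
Rule 4: years in business 21 > 7 → exempt from Sole Proprietor License.
Rule 5: is a home-based business; years in business 21 ≤ 25; floor area 5,300 square feet ≥ 5,100 square feet → Annual Authorization not required.
Rule 6: years in business 21 ≥ 4; is a home-based business → Established Business Certificate required.
Rule 7: is a sole proprietorship → Sole Proprietor License required.
Rule 8: is a sole proprietorship (not: is a franchise of a national chain); floor area 5,300 square feet < 17,900 square feet → General Business Authorization not required.
Rule 9: floor area 5,300 square feet ≤ 9,400 square feet → exempt from Trade Registration.

Established Business Certificate, Operating Registration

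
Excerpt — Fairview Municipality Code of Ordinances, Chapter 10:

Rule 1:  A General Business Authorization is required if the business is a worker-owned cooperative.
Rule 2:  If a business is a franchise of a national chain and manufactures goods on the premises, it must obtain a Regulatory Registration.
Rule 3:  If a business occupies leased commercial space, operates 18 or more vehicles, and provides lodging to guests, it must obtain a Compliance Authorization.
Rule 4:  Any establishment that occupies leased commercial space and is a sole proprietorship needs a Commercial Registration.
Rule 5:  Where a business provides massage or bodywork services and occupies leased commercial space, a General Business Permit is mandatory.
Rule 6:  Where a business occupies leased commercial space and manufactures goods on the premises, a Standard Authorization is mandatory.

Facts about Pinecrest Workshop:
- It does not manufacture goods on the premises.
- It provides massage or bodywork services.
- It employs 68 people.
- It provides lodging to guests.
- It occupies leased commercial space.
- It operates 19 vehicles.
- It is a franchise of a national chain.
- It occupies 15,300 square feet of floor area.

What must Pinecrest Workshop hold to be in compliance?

Compliance Authorization, General Business Permit

Rule 1: is a franchise of a national chain (not: is a worker-owned cooperative) → General Business Authorization not required.
Rule 2: is a franchise of a national chain; does not manufacture goods on the premises → Regulatory Registration not required.
Rule 3: occupies leased commercial space; vehicles 19 ≥ 18; provides lodging to guests → Compliance Authorization required.
Rule 4: occupies leased commercial space; is a franchise of a national chain (not: is a sole proprietorship) → Commercial Registration not required.
Rule 5: provides massage or bodywork services; occupies leased commercial space → General Business Permit required.
Rule 6: occupies leased commercial space; does not manufacture goods on the premises → Standard Authorization not required.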